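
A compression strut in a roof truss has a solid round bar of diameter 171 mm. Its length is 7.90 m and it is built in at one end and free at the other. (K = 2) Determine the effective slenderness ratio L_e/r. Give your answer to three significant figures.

λ ≈ 370

For a solid circle r = d/4 = 171/4 = 42.75 mm
L_e = K·L = 2 × 7.90 m = 15.80 m = 15800 mm
λ = L_e / r_min = 15800 / 42.75 = 370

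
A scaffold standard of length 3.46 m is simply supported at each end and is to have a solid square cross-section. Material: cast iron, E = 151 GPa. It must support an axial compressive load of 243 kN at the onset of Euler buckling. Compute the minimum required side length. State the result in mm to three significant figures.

L_e = K·L = 1 × 3.46 = 3.460 m
Required I = P_cr·L_e²/(π²E) = 2.430×10^5 × 3.460² / (π² × 1.51×10^11) = 1.952×10^-6 m⁴
I_req = 1.952×10^6 mm⁴
Solid square: I = a⁴/12  ⇒  a = (12I)^(1/4) = (12×1.952×10^6)^(1/4) = 69.6 mm

a ≈ 69.6 mm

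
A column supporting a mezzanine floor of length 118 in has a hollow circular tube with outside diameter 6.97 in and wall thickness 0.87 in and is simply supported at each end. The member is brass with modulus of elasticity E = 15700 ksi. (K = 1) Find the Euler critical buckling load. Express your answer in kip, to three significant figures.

Inner diameter d_i = 6.97 − 2×0.87 = 5.230 in
I = π(d_o⁴ − d_i⁴)/64 = π(6.97⁴ − 5.230⁴)/64 = 79.13 in⁴
Effective length L_e = K·L = 1 × 118 = 118.0 in
P_cr = π²EI / L_e² = π² × 15700×10³ × 79.13 / 118.0² = 8.805×10^5 lb

P_cr ≈ 881 kip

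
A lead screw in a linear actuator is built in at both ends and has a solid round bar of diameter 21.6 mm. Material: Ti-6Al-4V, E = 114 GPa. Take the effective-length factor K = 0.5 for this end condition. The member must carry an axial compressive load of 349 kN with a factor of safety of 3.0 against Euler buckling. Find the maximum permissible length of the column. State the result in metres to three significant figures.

I = πd⁴/64 = π×21.6⁴/64 = 1.069×10^4 mm⁴
I = 1.069×10^-8 m⁴
Required critical load P_cr = n·P = 3.0 × 349 = 1047 kN = 1.047×10^6 N
From P_cr = π²EI/(K·L)²:  L = (1/K)·√(π²EI/P_cr) = (1/0.5)·√(π²×1.14×10^11×1.069×10^-8/1.047×10^6)
L = 0.214 m

L_max ≈ 0.214 m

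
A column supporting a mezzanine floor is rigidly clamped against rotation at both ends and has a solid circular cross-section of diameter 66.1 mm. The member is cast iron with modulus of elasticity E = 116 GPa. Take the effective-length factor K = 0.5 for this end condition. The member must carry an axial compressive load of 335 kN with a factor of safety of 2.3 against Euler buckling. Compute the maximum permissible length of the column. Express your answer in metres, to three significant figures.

L_max ≈ 2.36 m

I = πd⁴/64 = π×66.1⁴/64 = 9.371×10^5 mm⁴
I = 9.371×10^-7 m⁴
Required critical load P_cr = n·P = 2.3 × 335 = 770.5 kN = 7.705×10^5 N
From P_cr = π²EI/(K·L)²:  L = (1/K)·√(π²EI/P_cr) = (1/0.5)·√(π²×1.16×10^11×9.371×10^-7/7.705×10^5)
L = 2.36 m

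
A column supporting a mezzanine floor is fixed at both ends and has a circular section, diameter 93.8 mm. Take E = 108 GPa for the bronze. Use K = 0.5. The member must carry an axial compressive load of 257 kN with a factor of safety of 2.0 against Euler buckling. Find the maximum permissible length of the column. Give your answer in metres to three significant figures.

I = πd⁴/64 = π×93.8⁴/64 = 3.800×10^6 mm⁴
I = 3.800×10^-6 m⁴
Required critical load P_cr = n·P = 2.0 × 257 = 514.0 kN = 5.140×10^5 N
From P_cr = π²EI/(K·L)²:  L = (1/K)·√(π²EI/P_cr) = (1/0.5)·√(π²×1.08×10^11×3.800×10^-6/5.140×10^5)
L = 5.61 m

L_max ≈ 5.61 m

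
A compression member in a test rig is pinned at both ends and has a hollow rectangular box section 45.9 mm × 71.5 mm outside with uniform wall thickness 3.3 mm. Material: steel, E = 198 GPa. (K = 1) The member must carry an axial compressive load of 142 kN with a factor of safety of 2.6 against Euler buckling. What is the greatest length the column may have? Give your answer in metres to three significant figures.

Inner dimensions: h_i = 71.5 − 2×3.3 = 64.90 mm, b_i = 45.9 − 2×3.3 = 39.30 mm
Weak-axis I_min = (h_o·b_o³ − h_i·b_i³)/12 with b_o = 45.9, b_i = 39.30 mm (shorter outer/inner sides).
I_min = (71.5×45.9³ − 64.90×39.30³)/12 = 2.479×10^5 mm⁴
I = 2.479×10^-7 m⁴
Required critical load P_cr = n·P = 2.6 × 142 = 369.2 kN = 3.692×10^5 N
From P_cr = π²EI/(K·L)²:  L = (1/K)·√(π²EI/P_cr) = (1/1)·√(π²×1.98×10^11×2.479×10^-7/3.692×10^5)
L = 1.15 m

L_max ≈ 1.15 m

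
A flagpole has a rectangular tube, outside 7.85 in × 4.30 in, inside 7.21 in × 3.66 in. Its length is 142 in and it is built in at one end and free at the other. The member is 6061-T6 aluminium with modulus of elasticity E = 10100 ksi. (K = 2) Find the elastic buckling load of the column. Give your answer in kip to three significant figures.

Weak-axis I_min = (h_o·b_o³ − h_i·b_i³)/12 with b_o = 4.30, b_i = 3.660 in (shorter outer/inner sides).
I_min = (7.85×4.30³ − 7.210×3.660³)/12 = 22.55 in⁴
Effective length L_e = K·L = 2 × 142 = 284.0 in
P_cr = π²EI / L_e² = π² × 10100×10³ × 22.55 / 284.0² = 2.787×10^4 lb

P_cr ≈ 27.9 kip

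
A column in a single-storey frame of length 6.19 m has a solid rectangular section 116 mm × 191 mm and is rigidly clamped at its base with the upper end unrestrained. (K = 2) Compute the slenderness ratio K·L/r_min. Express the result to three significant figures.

λ ≈ 370

For a rectangle r_min = b/√12 = 116/√12 = 33.49 mm
L_e = K·L = 2 × 6.19 m = 12.38 m = 12380 mm
λ = L_e / r_min = 12380 / 33.49 = 370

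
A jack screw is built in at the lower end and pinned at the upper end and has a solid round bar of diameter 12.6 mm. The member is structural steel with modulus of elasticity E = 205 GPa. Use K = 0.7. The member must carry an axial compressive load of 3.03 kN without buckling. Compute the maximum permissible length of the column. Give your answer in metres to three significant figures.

L_max ≈ 1.30 m

I = πd⁴/64 = π×12.6⁴/64 = 1.237×10^3 mm⁴
I = 1.237×10^-9 m⁴
At the buckling limit P_cr = P = 3.030×10^3 N
From P_cr = π²EI/(K·L)²:  L = (1/K)·√(π²EI/P_cr) = (1/0.7)·√(π²×2.05×10^11×1.237×10^-9/3.030×10^3)
L = 1.30 m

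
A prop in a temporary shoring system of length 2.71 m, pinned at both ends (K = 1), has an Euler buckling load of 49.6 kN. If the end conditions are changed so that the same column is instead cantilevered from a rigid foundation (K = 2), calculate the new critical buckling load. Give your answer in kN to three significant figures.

P_cr ≈ 12.4 kN

P_cr ∝ 1/K², so P_cr,new = P_cr,old × (K_old/K_new)² = 49.6 × (1/2)²
= 49.6 × 0.2500 = 12.4 kN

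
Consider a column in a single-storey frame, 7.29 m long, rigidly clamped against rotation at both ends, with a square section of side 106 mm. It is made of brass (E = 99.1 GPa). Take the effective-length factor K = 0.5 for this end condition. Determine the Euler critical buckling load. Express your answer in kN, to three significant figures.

I = a⁴/12 = 106⁴/12 = 1.052×10^7 mm⁴
I = 1.052×10^7 mm⁴ = 1.052×10^-5 m⁴
Effective length L_e = K·L = 0.5 × 7.29 = 3.645 m
P_cr = π²EI / L_e² = π² × 99.1×10⁹ × 1.052×10^-5 / 3.645² = 7.745×10^5 N

P_cr ≈ 774 kN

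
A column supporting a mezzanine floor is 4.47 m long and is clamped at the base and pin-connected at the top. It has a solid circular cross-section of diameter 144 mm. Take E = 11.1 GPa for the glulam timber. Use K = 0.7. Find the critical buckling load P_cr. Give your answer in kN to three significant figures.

I = πd⁴/64 = π×144⁴/64 = 2.111×10^7 mm⁴
I = 2.111×10^7 mm⁴ = 2.111×10^-5 m⁴
Effective length L_e = K·L = 0.7 × 4.47 = 3.129 m
P_cr = π²EI / L_e² = π² × 11.1×10⁹ × 2.111×10^-5 / 3.129² = 2.362×10^5 N

P_cr ≈ 236 kN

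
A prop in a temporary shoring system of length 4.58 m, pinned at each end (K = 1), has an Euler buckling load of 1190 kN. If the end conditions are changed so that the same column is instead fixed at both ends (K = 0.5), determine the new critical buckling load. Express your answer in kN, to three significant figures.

P_cr ∝ 1/K², so P_cr,new = P_cr,old × (K_old/K_new)² = 1190 × (1/0.5)²
= 1190 × 4.000 = 4760 kN

P_cr ≈ 4760 kN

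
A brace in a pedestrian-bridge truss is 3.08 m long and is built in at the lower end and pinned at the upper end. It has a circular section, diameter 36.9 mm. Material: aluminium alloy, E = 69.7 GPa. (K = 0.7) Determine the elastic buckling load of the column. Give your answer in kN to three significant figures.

P_cr ≈ 13.5 kN

I = πd⁴/64 = π×36.9⁴/64 = 9.101×10^4 mm⁴
I = 9.101×10^4 mm⁴ = 9.101×10^-8 m⁴
Effective length L_e = K·L = 0.7 × 3.08 = 2.156 m
P_cr = π²EI / L_e² = π² × 69.7×10⁹ × 9.101×10^-8 / 2.156² = 1.347×10^4 N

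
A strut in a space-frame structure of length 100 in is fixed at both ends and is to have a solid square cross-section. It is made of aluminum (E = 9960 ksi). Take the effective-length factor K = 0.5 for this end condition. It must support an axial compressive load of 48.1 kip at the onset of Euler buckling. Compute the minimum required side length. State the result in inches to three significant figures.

L_e = K·L = 0.5 × 100 = 50.00 in
Required I = P_cr·L_e²/(π²E) = 4.810×10^4 × 50.00² / (π² × 9.96×10^6) = 1.223 in⁴
Solid square: I = a⁴/12  ⇒  a = (12I)^(1/4) = (12×1.223)^(1/4) = 1.96 in

a ≈ 1.96 in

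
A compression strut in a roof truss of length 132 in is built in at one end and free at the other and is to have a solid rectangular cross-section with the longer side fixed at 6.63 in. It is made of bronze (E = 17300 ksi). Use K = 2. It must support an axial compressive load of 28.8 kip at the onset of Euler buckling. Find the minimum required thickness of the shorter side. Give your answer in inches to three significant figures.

L_e = K·L = 2 × 132 = 264.0 in
Required I = P_cr·L_e²/(π²E) = 2.880×10^4 × 264.0² / (π² × 1.73×10^7) = 11.76 in⁴
Rectangle, weak axis: I_min = h·b³/12 with h = 6.63 in fixed  ⇒  b = (12I/h)^(1/3) = 2.77 in

b ≈ 2.77 in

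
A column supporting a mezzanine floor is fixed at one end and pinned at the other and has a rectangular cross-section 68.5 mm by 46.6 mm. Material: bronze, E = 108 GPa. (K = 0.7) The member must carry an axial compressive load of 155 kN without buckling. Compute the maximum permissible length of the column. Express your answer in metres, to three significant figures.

L_max ≈ 2.85 m

Buckling occurs about the weak axis: I_min = h·b³/12 with b = 46.6 mm (the shorter side).
I_min = 68.5×46.6³/12 = 5.777×10^5 mm⁴
I = 5.777×10^-7 m⁴
At the buckling limit P_cr = P = 1.550×10^5 N
From P_cr = π²EI/(K·L)²:  L = (1/K)·√(π²EI/P_cr) = (1/0.7)·√(π²×1.08×10^11×5.777×10^-7/1.550×10^5)
L = 2.85 m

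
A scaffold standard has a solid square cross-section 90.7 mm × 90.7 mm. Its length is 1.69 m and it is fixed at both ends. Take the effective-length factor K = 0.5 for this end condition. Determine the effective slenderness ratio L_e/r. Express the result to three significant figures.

I = a⁴/12 = 90.7⁴/12 = 5.640×10^6 mm⁴
A = 8.226×10^3 mm²;  r_min = √(I/A) = √(5.640×10^6/8.226×10^3) = 26.18 mm
L_e = K·L = 0.5 × 1.69 m = 0.8450 m = 845.00 mm
λ = L_e / r_min = 845.00 / 26.18 = 32.3

λ ≈ 32.3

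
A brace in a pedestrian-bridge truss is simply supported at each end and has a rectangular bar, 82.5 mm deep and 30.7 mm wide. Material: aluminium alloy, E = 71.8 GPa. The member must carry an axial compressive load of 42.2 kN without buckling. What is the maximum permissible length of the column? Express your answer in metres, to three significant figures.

Buckling occurs about the weak axis: I_min = h·b³/12 with b = 30.7 mm (the shorter side).
I_min = 82.5×30.7³/12 = 1.989×10^5 mm⁴
I = 1.989×10^-7 m⁴
At the buckling limit P_cr = P = 4.220×10^4 N
From P_cr = π²EI/(K·L)²:  L = (1/K)·√(π²EI/P_cr) = (1/1)·√(π²×7.18×10^10×1.989×10^-7/4.220×10^4)
L = 1.83 m

L_max ≈ 1.83 m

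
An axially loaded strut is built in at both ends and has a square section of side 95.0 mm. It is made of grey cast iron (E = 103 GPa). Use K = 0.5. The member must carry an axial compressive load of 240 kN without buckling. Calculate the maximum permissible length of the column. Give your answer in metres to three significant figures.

I = a⁴/12 = 95.0⁴/12 = 6.788×10^6 mm⁴
I = 6.788×10^-6 m⁴
At the buckling limit P_cr = P = 2.400×10^5 N
From P_cr = π²EI/(K·L)²:  L = (1/K)·√(π²EI/P_cr) = (1/0.5)·√(π²×1.03×10^11×6.788×10^-6/2.400×10^5)
L = 10.7 m

L_max ≈ 10.7 m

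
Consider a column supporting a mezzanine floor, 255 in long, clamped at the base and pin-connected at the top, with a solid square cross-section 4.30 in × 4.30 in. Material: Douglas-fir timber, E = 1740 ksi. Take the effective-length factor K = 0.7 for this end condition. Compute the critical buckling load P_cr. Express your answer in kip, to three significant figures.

P_cr ≈ 15.4 kip

I = a⁴/12 = 4.30⁴/12 = 28.49 in⁴
Effective length L_e = K·L = 0.7 × 255 = 178.5 in
P_cr = π²EI / L_e² = π² × 1740×10³ × 28.49 / 178.5² = 1.536×10^4 lb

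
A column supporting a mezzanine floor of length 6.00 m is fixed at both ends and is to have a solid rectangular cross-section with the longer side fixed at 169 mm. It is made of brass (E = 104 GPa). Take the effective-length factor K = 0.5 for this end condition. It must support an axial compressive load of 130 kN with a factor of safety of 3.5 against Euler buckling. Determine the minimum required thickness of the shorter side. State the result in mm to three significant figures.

Required P_cr = n·P = 3.5 × 130 = 455.0 kN
L_e = K·L = 0.5 × 6.00 = 3.000 m
Required I = P_cr·L_e²/(π²E) = 4.550×10^5 × 3.000² / (π² × 1.04×10^11) = 3.990×10^-6 m⁴
I_req = 3.990×10^6 mm⁴
Rectangle, weak axis: I_min = h·b³/12 with h = 169 mm fixed  ⇒  b = (12I/h)^(1/3) = 65.7 mm

b ≈ 65.7 mm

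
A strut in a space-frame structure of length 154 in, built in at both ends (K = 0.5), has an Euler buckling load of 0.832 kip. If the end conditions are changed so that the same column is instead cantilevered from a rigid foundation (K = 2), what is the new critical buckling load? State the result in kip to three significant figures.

P_cr ≈ 0.0520 kip

P_cr ∝ 1/K², so P_cr,new = P_cr,old × (K_old/K_new)² = 0.832 × (0.5/2)²
= 0.832 × 0.06250 = 0.0520 kip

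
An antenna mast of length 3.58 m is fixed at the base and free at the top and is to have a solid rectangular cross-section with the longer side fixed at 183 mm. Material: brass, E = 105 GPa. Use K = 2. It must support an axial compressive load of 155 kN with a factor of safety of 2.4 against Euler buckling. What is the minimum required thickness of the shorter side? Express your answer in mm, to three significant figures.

Required P_cr = n·P = 2.4 × 155 = 372.0 kN
L_e = K·L = 2 × 3.58 = 7.160 m
Required I = P_cr·L_e²/(π²E) = 3.720×10^5 × 7.160² / (π² × 1.05×10^11) = 1.840×10^-5 m⁴
I_req = 1.840×10^7 mm⁴
Rectangle, weak axis: I_min = h·b³/12 with h = 183 mm fixed  ⇒  b = (12I/h)^(1/3) = 106 mm

b ≈ 106 mm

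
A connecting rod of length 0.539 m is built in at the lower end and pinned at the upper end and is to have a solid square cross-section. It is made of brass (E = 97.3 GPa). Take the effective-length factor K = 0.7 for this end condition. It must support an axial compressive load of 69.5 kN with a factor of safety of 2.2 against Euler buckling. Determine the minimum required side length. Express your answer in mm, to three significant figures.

Required P_cr = n·P = 2.2 × 69.5 = 152.9 kN
L_e = K·L = 0.7 × 0.539 = 0.3773 m
Required I = P_cr·L_e²/(π²E) = 1.529×10^5 × 0.3773² / (π² × 9.73×10^10) = 2.267×10^-8 m⁴
I_req = 2.267×10^4 mm⁴
Solid square: I = a⁴/12  ⇒  a = (12I)^(1/4) = (12×2.267×10^4)^(1/4) = 22.8 mm

a ≈ 22.8 mm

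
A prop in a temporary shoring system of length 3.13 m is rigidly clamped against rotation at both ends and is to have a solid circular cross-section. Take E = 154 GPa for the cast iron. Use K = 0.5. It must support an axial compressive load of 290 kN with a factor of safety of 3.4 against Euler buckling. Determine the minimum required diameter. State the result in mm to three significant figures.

d ≈ 75.4 mm

Required P_cr = n·P = 3.4 × 290 = 986.0 kN
L_e = K·L = 0.5 × 3.13 = 1.565 m
Required I = P_cr·L_e²/(π²E) = 9.860×10^5 × 1.565² / (π² × 1.54×10^11) = 1.589×10^-6 m⁴
I_req = 1.589×10^6 mm⁴
Solid circle: I = πd⁴/64  ⇒  d = (64I/π)^(1/4) = (64×1.589×10^6/π)^(1/4) = 75.4 mm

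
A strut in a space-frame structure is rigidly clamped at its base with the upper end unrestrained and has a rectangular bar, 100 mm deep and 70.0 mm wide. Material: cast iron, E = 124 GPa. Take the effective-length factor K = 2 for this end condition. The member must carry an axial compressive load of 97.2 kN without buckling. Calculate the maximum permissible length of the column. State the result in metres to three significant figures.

Buckling occurs about the weak axis: I_min = h·b³/12 with b = 70.0 mm (the shorter side).
I_min = 100×70.0³/12 = 2.858×10^6 mm⁴
I = 2.858×10^-6 m⁴
At the buckling limit P_cr = P = 9.720×10^4 N
From P_cr = π²EI/(K·L)²:  L = (1/K)·√(π²EI/P_cr) = (1/2)·√(π²×1.24×10^11×2.858×10^-6/9.720×10^4)
L = 3.00 m

L_max ≈ 3.00 m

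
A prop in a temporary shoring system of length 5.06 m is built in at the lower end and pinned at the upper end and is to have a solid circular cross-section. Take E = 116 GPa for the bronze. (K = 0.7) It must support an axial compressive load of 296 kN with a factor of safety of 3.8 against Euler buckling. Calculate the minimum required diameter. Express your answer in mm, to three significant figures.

d ≈ 126 mm

Required P_cr = n·P = 3.8 × 296 = 1125 kN
L_e = K·L = 0.7 × 5.06 = 3.542 m
Required I = P_cr·L_e²/(π²E) = 1.125×10^6 × 3.542² / (π² × 1.16×10^11) = 1.233×10^-5 m⁴
I_req = 1.233×10^7 mm⁴
Solid circle: I = πd⁴/64  ⇒  d = (64I/π)^(1/4) = (64×1.233×10^7/π)^(1/4) = 126 mm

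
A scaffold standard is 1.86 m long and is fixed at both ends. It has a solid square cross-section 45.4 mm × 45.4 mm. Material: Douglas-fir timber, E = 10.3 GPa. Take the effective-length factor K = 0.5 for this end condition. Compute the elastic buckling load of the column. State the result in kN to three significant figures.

I = a⁴/12 = 45.4⁴/12 = 3.540×10^5 mm⁴
I = 3.540×10^5 mm⁴ = 3.540×10^-7 m⁴
Effective length L_e = K·L = 0.5 × 1.86 = 0.9300 m
P_cr = π²EI / L_e² = π² × 10.3×10⁹ × 3.540×10^-7 / 0.9300² = 4.161×10^4 N

P_cr ≈ 41.6 kN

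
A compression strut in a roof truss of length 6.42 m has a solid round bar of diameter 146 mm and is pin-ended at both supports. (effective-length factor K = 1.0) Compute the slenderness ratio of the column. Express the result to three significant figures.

λ ≈ 176

I = πd⁴/64 = π×146⁴/64 = 2.230×10^7 mm⁴
A = 1.674×10^4 mm²;  r_min = √(I/A) = √(2.230×10^7/1.674×10^4) = 36.50 mm
L_e = K·L = 1 × 6.42 m = 6.420 m = 6420.0 mm
λ = L_e / r_min = 6420.0 / 36.50 = 176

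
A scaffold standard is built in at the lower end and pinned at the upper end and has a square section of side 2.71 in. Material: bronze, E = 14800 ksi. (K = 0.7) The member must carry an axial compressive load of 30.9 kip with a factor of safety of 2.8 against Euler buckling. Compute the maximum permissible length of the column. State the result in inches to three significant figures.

I = a⁴/12 = 2.71⁴/12 = 4.495 in⁴
Required critical load P_cr = n·P = 2.8 × 30.9 = 86.52 kip = 8.652×10^4 lb
From P_cr = π²EI/(K·L)²:  L = (1/K)·√(π²EI/P_cr) = (1/0.7)·√(π²×1.48×10^7×4.495/8.652×10^4)
L = 124 in

L_max ≈ 124 in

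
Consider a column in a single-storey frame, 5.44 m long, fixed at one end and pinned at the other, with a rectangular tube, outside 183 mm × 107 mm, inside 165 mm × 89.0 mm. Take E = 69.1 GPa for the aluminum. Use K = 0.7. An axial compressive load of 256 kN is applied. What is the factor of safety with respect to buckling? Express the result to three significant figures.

Weak-axis I_min = (h_o·b_o³ − h_i·b_i³)/12 with b_o = 107, b_i = 89.00 mm (shorter outer/inner sides).
I_min = (183×107³ − 165.0×89.00³)/12 = 8.989×10^6 mm⁴
I = 8.989×10^6 mm⁴ = 8.989×10^-6 m⁴
Effective length L_e = K·L = 0.7 × 5.44 = 3.808 m
P_cr = π²EI / L_e² = π² × 69.1×10⁹ × 8.989×10^-6 / 3.808² = 4.227×10^5 N
Factor of safety n = P_cr / P = 422.74 / 256 = 1.65

n ≈ 1.65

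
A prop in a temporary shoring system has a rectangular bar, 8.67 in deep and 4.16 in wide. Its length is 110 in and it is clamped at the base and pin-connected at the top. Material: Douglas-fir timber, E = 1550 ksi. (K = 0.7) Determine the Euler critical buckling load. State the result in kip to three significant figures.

Buckling occurs about the weak axis: I_min = h·b³/12 with b = 4.16 in (the shorter side).
I_min = 8.67×4.16³/12 = 52.01 in⁴
Effective length L_e = K·L = 0.7 × 110 = 77.00 in
P_cr = π²EI / L_e² = π² × 1550×10³ × 52.01 / 77.00² = 1.342×10^5 lb

P_cr ≈ 134 kip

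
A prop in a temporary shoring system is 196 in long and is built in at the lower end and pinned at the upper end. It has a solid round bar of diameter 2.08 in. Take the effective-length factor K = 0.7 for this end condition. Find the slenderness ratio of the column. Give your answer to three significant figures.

For a solid circle r = d/4 = 2.08/4 = 0.5200 in
L_e = K·L = 0.7 × 196 = 137.2 in
λ = L_e / r_min = 137.20 / 0.5200 = 264

λ ≈ 264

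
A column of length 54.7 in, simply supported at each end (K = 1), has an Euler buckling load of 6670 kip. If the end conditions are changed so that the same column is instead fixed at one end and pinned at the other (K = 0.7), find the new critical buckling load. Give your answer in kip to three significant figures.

P_cr ≈ 13600 kip

P_cr ∝ 1/K², so P_cr,new = P_cr,old × (K_old/K_new)² = 6670 × (1/0.7)²
= 6670 × 2.041 = 13600 kip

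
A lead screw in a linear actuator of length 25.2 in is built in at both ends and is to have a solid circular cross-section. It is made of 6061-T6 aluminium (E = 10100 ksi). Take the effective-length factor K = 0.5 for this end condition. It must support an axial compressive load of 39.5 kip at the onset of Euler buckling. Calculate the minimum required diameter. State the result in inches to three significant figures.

d ≈ 1.06 in

L_e = K·L = 0.5 × 25.2 = 12.60 in
Required I = P_cr·L_e²/(π²E) = 3.950×10^4 × 12.60² / (π² × 1.01×10^7) = 6.291×10^-2 in⁴
Solid circle: I = πd⁴/64  ⇒  d = (64I/π)^(1/4) = (64×6.291×10^-2/π)^(1/4) = 1.06 in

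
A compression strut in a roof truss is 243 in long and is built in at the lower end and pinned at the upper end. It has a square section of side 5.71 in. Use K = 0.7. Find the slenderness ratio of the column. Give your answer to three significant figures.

For a square r = a/√12 = 5.71/√12 = 1.648 in
L_e = K·L = 0.7 × 243 = 170.1 in
λ = L_e / r_min = 170.10 / 1.648 = 103

λ ≈ 103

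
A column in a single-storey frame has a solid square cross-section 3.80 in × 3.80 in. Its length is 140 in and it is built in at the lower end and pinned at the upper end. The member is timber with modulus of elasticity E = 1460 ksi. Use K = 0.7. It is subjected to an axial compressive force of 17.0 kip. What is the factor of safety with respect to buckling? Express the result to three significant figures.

I = a⁴/12 = 3.80⁴/12 = 17.38 in⁴
Effective length L_e = K·L = 0.7 × 140 = 98.00 in
P_cr = π²EI / L_e² = π² × 1460×10³ × 17.38 / 98.00² = 2.607×10^4 lb
Factor of safety n = P_cr / P = 26.071 / 17.0 = 1.53

n ≈ 1.53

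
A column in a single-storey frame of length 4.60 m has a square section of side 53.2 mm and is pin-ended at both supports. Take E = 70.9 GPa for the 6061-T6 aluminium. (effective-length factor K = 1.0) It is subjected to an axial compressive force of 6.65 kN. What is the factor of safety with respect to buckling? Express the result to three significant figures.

I = a⁴/12 = 53.2⁴/12 = 6.675×10^5 mm⁴
I = 6.675×10^5 mm⁴ = 6.675×10^-7 m⁴
Effective length L_e = K·L = 1 × 4.60 = 4.600 m
P_cr = π²EI / L_e² = π² × 70.9×10⁹ × 6.675×10^-7 / 4.600² = 2.207×10^4 N
Factor of safety n = P_cr / P = 22.075 / 6.65 = 3.32

n ≈ 3.32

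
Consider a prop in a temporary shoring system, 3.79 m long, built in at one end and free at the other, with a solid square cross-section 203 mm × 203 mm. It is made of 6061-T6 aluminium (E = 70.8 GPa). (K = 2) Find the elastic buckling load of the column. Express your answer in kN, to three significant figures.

I = a⁴/12 = 203⁴/12 = 1.415×10^8 mm⁴
I = 1.415×10^8 mm⁴ = 1.415×10^-4 m⁴
Effective length L_e = K·L = 2 × 3.79 = 7.580 m
P_cr = π²EI / L_e² = π² × 70.8×10⁹ × 1.415×10^-4 / 7.580² = 1.721×10^6 N

P_cr ≈ 1720 kN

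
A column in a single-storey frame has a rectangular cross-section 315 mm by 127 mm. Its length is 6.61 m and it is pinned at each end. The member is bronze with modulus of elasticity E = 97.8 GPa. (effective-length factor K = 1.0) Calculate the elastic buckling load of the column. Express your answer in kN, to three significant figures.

Buckling occurs about the weak axis: I_min = h·b³/12 with b = 127 mm (the shorter side).
I_min = 315×127³/12 = 5.377×10^7 mm⁴
I = 5.377×10^7 mm⁴ = 5.377×10^-5 m⁴
Effective length L_e = K·L = 1 × 6.61 = 6.610 m
P_cr = π²EI / L_e² = π² × 97.8×10⁹ × 5.377×10^-5 / 6.610² = 1.188×10^6 N

P_cr ≈ 1190 kN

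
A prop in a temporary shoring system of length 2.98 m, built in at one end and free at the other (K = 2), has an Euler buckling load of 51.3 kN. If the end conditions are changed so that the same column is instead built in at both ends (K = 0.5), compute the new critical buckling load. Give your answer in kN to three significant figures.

P_cr ∝ 1/K², so P_cr,new = P_cr,old × (K_old/K_new)² = 51.3 × (2/0.5)²
= 51.3 × 16.00 = 821 kN

P_cr ≈ 821 kN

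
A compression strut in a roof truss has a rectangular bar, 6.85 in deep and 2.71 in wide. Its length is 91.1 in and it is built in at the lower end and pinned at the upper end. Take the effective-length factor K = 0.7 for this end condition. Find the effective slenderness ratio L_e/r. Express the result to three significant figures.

λ ≈ 81.5

Buckling occurs about the weak axis: I_min = h·b³/12 with b = 2.71 in (the shorter side).
I_min = 6.85×2.71³/12 = 11.36 in⁴
A = 18.56 in²;  r_min = √(I/A) = √(11.36/18.56) = 0.7823 in
L_e = K·L = 0.7 × 91.1 = 63.77 in
λ = L_e / r_min = 63.770 / 0.7823 = 81.5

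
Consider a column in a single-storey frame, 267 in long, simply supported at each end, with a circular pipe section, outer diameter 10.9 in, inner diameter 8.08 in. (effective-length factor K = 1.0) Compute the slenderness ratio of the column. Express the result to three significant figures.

λ ≈ 78.7

d_o = 10.9 in, d_i = 8.08 in
I = π(d_o⁴ − d_i⁴)/64 = π(10.9⁴ − 8.080⁴)/64 = 483.7 in⁴
A = 42.04 in²;  r_min = √(I/A) = √(483.7/42.04) = 3.392 in
L_e = K·L = 1 × 267 = 267.0 in
λ = L_e / r_min = 267.00 / 3.392 = 78.7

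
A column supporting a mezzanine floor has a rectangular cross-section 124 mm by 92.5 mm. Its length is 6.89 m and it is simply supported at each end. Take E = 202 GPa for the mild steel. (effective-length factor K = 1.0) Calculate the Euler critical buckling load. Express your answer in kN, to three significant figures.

Buckling occurs about the weak axis: I_min = h·b³/12 with b = 92.5 mm (the shorter side).
I_min = 124×92.5³/12 = 8.178×10^6 mm⁴
I = 8.178×10^6 mm⁴ = 8.178×10^-6 m⁴
Effective length L_e = K·L = 1 × 6.89 = 6.890 m
P_cr = π²EI / L_e² = π² × 202×10⁹ × 8.178×10^-6 / 6.890² = 3.435×10^5 N

P_cr ≈ 343 kN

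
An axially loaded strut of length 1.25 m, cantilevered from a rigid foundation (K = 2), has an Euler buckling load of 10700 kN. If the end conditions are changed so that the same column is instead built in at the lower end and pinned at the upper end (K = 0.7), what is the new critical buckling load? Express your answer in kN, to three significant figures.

P_cr ∝ 1/K², so P_cr,new = P_cr,old × (K_old/K_new)² = 10700 × (2/0.7)²
= 10700 × 8.163 = 87300 kN

P_cr ≈ 87300 kN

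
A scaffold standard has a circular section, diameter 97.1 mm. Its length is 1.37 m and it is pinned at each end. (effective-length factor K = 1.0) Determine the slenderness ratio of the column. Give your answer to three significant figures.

λ ≈ 56.4

For a solid circle r = d/4 = 97.1/4 = 24.28 mm
L_e = K·L = 1 × 1.37 m = 1.370 m = 1370.0 mm
λ = L_e / r_min = 1370.0 / 24.28 = 56.4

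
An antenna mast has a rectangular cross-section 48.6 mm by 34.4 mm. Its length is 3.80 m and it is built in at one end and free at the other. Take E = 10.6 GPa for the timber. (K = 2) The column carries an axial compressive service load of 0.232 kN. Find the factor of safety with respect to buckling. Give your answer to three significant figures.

n ≈ 1.29

Buckling occurs about the weak axis: I_min = h·b³/12 with b = 34.4 mm (the shorter side).
I_min = 48.6×34.4³/12 = 1.649×10^5 mm⁴
I = 1.649×10^5 mm⁴ = 1.649×10^-7 m⁴
Effective length L_e = K·L = 2 × 3.80 = 7.600 m
P_cr = π²EI / L_e² = π² × 10.6×10⁹ × 1.649×10^-7 / 7.600² = 298.6 N
Factor of safety n = P_cr / P = 0.29861 / 0.232 = 1.29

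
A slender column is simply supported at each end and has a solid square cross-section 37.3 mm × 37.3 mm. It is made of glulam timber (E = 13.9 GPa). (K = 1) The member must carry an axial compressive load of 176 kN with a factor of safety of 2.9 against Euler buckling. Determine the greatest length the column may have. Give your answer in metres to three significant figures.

L_max ≈ 0.208 m

I = a⁴/12 = 37.3⁴/12 = 1.613×10^5 mm⁴
I = 1.613×10^-7 m⁴
Required critical load P_cr = n·P = 2.9 × 176 = 510.4 kN = 5.104×10^5 N
From P_cr = π²EI/(K·L)²:  L = (1/K)·√(π²EI/P_cr) = (1/1)·√(π²×1.39×10^10×1.613×10^-7/5.104×10^5)
L = 0.208 m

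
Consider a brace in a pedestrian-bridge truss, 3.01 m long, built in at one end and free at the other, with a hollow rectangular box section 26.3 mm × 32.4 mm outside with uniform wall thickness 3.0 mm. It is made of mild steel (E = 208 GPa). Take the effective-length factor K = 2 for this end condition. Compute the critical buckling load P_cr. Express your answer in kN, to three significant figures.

Inner dimensions: h_i = 32.4 − 2×3.0 = 26.40 mm, b_i = 26.3 − 2×3.0 = 20.30 mm
Weak-axis I_min = (h_o·b_o³ − h_i·b_i³)/12 with b_o = 26.3, b_i = 20.30 mm (shorter outer/inner sides).
I_min = (32.4×26.3³ − 26.40×20.30³)/12 = 3.071×10^4 mm⁴
I = 3.071×10^4 mm⁴ = 3.071×10^-8 m⁴
Effective length L_e = K·L = 2 × 3.01 = 6.020 m
P_cr = π²EI / L_e² = π² × 208×10⁹ × 3.071×10^-8 / 6.020² = 1.740×10^3 N

P_cr ≈ 1.74 kN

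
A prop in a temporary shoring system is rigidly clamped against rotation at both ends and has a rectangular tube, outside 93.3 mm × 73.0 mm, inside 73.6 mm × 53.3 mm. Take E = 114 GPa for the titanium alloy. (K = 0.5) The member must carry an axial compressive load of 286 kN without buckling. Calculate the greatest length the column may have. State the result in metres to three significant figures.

Weak-axis I_min = (h_o·b_o³ − h_i·b_i³)/12 with b_o = 73.0, b_i = 53.30 mm (shorter outer/inner sides).
I_min = (93.3×73.0³ − 73.60×53.30³)/12 = 2.096×10^6 mm⁴
I = 2.096×10^-6 m⁴
At the buckling limit P_cr = P = 2.860×10^5 N
From P_cr = π²EI/(K·L)²:  L = (1/K)·√(π²EI/P_cr) = (1/0.5)·√(π²×1.14×10^11×2.096×10^-6/2.860×10^5)
L = 5.74 m

L_max ≈ 5.74 m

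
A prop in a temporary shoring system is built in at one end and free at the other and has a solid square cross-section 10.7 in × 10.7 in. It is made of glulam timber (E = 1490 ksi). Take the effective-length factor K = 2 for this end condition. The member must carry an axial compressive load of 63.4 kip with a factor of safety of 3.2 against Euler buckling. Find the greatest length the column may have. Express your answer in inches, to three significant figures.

L_max ≈ 141 in

I = a⁴/12 = 10.7⁴/12 = 1.092×10^3 in⁴
Required critical load P_cr = n·P = 3.2 × 63.4 = 202.9 kip = 2.029×10^5 lb
From P_cr = π²EI/(K·L)²:  L = (1/K)·√(π²EI/P_cr) = (1/2)·√(π²×1.49×10^6×1.092×10^3/2.029×10^5)
L = 141 in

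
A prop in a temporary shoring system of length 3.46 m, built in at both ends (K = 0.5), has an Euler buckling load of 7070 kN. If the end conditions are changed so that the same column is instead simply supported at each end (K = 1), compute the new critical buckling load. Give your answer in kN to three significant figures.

P_cr ≈ 1770 kN

P_cr ∝ 1/K², so P_cr,new = P_cr,old × (K_old/K_new)² = 7070 × (0.5/1)²
= 7070 × 0.2500 = 1770 kN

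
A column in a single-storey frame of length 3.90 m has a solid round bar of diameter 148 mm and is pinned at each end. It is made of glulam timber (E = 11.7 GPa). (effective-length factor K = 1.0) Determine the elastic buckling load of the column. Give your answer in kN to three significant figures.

P_cr ≈ 179 kN

I = πd⁴/64 = π×148⁴/64 = 2.355×10^7 mm⁴
I = 2.355×10^7 mm⁴ = 2.355×10^-5 m⁴
Effective length L_e = K·L = 1 × 3.90 = 3.900 m
P_cr = π²EI / L_e² = π² × 11.7×10⁹ × 2.355×10^-5 / 3.900² = 1.788×10^5 N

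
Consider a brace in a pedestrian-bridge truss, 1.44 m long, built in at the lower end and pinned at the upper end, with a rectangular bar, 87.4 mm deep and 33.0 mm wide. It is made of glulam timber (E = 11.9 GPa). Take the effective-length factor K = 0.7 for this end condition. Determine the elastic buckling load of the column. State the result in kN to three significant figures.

Buckling occurs about the weak axis: I_min = h·b³/12 with b = 33.0 mm (the shorter side).
I_min = 87.4×33.0³/12 = 2.617×10^5 mm⁴
I = 2.617×10^5 mm⁴ = 2.617×10^-7 m⁴
Effective length L_e = K·L = 0.7 × 1.44 = 1.008 m
P_cr = π²EI / L_e² = π² × 11.9×10⁹ × 2.617×10^-7 / 1.008² = 3.026×10^4 N

P_cr ≈ 30.3 kN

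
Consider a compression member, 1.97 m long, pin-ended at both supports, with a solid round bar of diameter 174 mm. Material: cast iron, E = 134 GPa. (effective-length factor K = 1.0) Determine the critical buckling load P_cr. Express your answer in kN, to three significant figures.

P_cr ≈ 15300 kN

I = πd⁴/64 = π×174⁴/64 = 4.500×10^7 mm⁴
I = 4.500×10^7 mm⁴ = 4.500×10^-5 m⁴
Effective length L_e = K·L = 1 × 1.97 = 1.970 m
P_cr = π²EI / L_e² = π² × 134×10⁹ × 4.500×10^-5 / 1.970² = 1.533×10^7 N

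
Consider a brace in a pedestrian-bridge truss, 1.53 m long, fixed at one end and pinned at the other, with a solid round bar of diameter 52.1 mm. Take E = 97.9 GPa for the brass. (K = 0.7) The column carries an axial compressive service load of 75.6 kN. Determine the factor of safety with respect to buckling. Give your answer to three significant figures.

n ≈ 4.03

I = πd⁴/64 = π×52.1⁴/64 = 3.617×10^5 mm⁴
I = 3.617×10^5 mm⁴ = 3.617×10^-7 m⁴
Effective length L_e = K·L = 0.7 × 1.53 = 1.071 m
P_cr = π²EI / L_e² = π² × 97.9×10⁹ × 3.617×10^-7 / 1.071² = 3.047×10^5 N
Factor of safety n = P_cr / P = 304.67 / 75.6 = 4.03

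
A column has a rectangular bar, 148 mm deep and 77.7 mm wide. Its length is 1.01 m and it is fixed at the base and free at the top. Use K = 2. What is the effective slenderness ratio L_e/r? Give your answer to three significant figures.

Buckling occurs about the weak axis: I_min = h·b³/12 with b = 77.7 mm (the shorter side).
I_min = 148×77.7³/12 = 5.786×10^6 mm⁴
A = 1.150×10^4 mm²;  r_min = √(I/A) = √(5.786×10^6/1.150×10^4) = 22.43 mm
L_e = K·L = 2 × 1.01 m = 2.020 m = 2020.0 mm
λ = L_e / r_min = 2020.0 / 22.43 = 90.1

λ ≈ 90.1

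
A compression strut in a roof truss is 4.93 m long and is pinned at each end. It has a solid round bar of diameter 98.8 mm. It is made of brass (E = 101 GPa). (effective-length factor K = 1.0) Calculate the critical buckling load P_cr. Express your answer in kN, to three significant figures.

I = πd⁴/64 = π×98.8⁴/64 = 4.677×10^6 mm⁴
I = 4.677×10^6 mm⁴ = 4.677×10^-6 m⁴
Effective length L_e = K·L = 1 × 4.93 = 4.930 m
P_cr = π²EI / L_e² = π² × 101×10⁹ × 4.677×10^-6 / 4.930² = 1.918×10^5 N

P_cr ≈ 192 kN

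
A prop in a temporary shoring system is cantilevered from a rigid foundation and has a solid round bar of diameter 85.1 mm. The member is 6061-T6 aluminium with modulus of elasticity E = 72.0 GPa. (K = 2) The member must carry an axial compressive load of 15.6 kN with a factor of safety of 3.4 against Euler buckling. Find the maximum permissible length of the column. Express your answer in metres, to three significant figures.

I = πd⁴/64 = π×85.1⁴/64 = 2.574×10^6 mm⁴
I = 2.574×10^-6 m⁴
Required critical load P_cr = n·P = 3.4 × 15.6 = 53.04 kN = 5.304×10^4 N
From P_cr = π²EI/(K·L)²:  L = (1/K)·√(π²EI/P_cr) = (1/2)·√(π²×7.20×10^10×2.574×10^-6/5.304×10^4)
L = 2.94 m

L_max ≈ 2.94 m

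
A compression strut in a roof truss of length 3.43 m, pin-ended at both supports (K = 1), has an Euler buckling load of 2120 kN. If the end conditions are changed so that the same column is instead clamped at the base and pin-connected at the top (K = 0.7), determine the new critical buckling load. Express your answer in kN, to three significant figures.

P_cr ≈ 4330 kN

P_cr ∝ 1/K², so P_cr,new = P_cr,old × (K_old/K_new)² = 2120 × (1/0.7)²
= 2120 × 2.041 = 4330 kN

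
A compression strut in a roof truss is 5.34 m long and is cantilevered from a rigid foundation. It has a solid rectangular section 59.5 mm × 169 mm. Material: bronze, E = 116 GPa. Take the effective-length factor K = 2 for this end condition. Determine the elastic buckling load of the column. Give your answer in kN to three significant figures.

Buckling occurs about the weak axis: I_min = h·b³/12 with b = 59.5 mm (the shorter side).
I_min = 169×59.5³/12 = 2.967×10^6 mm⁴
I = 2.967×10^6 mm⁴ = 2.967×10^-6 m⁴
Effective length L_e = K·L = 2 × 5.34 = 10.68 m
P_cr = π²EI / L_e² = π² × 116×10⁹ × 2.967×10^-6 / 10.68² = 2.978×10^4 N

P_cr ≈ 29.8 kN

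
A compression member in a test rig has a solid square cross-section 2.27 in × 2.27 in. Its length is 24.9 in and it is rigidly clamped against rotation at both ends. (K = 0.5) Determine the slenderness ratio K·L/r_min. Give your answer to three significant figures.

λ ≈ 19.0

For a square r = a/√12 = 2.27/√12 = 0.6553 in
L_e = K·L = 0.5 × 24.9 = 12.45 in
λ = L_e / r_min = 12.450 / 0.6553 = 19.0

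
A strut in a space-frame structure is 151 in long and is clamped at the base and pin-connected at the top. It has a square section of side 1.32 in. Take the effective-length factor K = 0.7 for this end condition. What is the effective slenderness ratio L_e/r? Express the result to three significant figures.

λ ≈ 277

I = a⁴/12 = 1.32⁴/12 = 0.2530 in⁴
A = 1.742 in²;  r_min = √(I/A) = √(0.2530/1.742) = 0.3811 in
L_e = K·L = 0.7 × 151 = 105.7 in
λ = L_e / r_min = 105.70 / 0.3811 = 277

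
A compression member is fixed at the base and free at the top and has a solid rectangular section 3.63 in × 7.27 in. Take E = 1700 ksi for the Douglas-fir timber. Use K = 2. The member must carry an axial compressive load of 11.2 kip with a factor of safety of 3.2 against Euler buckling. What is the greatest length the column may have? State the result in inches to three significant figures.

L_max ≈ 58.2 in

Buckling occurs about the weak axis: I_min = h·b³/12 with b = 3.63 in (the shorter side).
I_min = 7.27×3.63³/12 = 28.98 in⁴
Required critical load P_cr = n·P = 3.2 × 11.2 = 35.84 kip = 3.584×10^4 lb
From P_cr = π²EI/(K·L)²:  L = (1/K)·√(π²EI/P_cr) = (1/2)·√(π²×1.70×10^6×28.98/3.584×10^4)
L = 58.2 in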